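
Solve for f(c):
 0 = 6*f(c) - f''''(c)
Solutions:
 f(c) = C1*exp(-6^(1/4)*c) + C2*exp(6^(1/4)*c) + C3*sin(6^(1/4)*c) + C4*cos(6^(1/4)*c)


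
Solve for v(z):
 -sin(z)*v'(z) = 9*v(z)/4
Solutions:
 v(z) = C1*(cos(z) + 1)^(9/8)/(cos(z) - 1)^(9/8)


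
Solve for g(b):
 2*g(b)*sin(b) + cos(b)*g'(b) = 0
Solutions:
 g(b) = C1*cos(b)^2


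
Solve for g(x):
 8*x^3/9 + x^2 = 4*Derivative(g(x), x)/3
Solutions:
 g(x) = C1 + x^4/6 + x^3/4


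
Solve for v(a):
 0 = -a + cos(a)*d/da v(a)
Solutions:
 v(a) = C1 + Integral(a/cos(a), a)


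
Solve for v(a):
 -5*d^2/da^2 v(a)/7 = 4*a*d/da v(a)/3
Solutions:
 v(a) = C1 + C2*erf(sqrt(210)*a/15)


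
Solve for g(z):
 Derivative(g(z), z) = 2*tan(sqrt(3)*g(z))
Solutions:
 g(z) = sqrt(3)*(pi - asin(C1*exp(2*sqrt(3)*z)))/3
 g(z) = sqrt(3)*asin(C1*exp(2*sqrt(3)*z))/3


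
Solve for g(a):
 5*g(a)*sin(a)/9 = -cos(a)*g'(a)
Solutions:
 g(a) = C1*cos(a)^(5/9)


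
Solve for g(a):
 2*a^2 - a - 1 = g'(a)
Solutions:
 g(a) = C1 + 2*a^3/3 - a^2/2 - a


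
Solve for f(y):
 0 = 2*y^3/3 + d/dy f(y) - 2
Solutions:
 f(y) = C1 - y^4/6 + 2*y


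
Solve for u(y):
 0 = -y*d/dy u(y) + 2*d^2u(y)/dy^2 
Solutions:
 u(y) = C1 + C2*erfi(y/2)


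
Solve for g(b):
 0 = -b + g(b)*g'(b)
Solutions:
 g(b) = -sqrt(C1 + b^2)
 g(b) = sqrt(C1 + b^2)


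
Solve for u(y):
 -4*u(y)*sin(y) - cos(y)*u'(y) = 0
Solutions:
 u(y) = C1*cos(y)^4


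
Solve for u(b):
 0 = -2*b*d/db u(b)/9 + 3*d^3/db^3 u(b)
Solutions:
 u(b) = C1 + Integral(C2*airyai(2^(1/3)*b/3) + C3*airybi(2^(1/3)*b/3), b)


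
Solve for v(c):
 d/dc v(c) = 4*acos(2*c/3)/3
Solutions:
 v(c) = C1 + 4*c*acos(2*c/3)/3 - 2*sqrt(9 - 4*c^2)/3


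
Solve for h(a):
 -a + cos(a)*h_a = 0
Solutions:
 h(a) = C1 + Integral(a/cos(a), a)


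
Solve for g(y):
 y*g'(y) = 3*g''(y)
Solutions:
 g(y) = C1 + C2*erfi(sqrt(6)*y/6)


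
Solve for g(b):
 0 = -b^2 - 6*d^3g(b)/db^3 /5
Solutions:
 g(b) = C1 + C2*b + C3*b^2 - b^5/72


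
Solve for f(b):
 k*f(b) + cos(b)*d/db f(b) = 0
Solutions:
 f(b) = C1*exp(k*(log(sin(b) - 1) - log(sin(b) + 1))/2)


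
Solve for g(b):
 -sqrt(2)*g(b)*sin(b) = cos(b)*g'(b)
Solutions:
 g(b) = C1*cos(b)^(sqrt(2))


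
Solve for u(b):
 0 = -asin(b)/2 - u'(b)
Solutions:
 u(b) = C1 - b*asin(b)/2 - sqrt(1 - b^2)/2


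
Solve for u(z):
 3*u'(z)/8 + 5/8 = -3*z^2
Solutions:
 u(z) = C1 - 8*z^3/3 - 5*z/3


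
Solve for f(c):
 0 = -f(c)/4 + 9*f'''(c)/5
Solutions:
 f(c) = C3*exp(30^(1/3)*c/6) + (C1*sin(10^(1/3)*3^(5/6)*c/12) + C2*cos(10^(1/3)*3^(5/6)*c/12))*exp(-30^(1/3)*c/12)


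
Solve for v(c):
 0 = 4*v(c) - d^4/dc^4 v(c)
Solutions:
 v(c) = C1*exp(-sqrt(2)*c) + C2*exp(sqrt(2)*c) + C3*sin(sqrt(2)*c) + C4*cos(sqrt(2)*c)


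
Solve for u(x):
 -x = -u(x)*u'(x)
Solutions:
 u(x) = -sqrt(C1 + x^2)
 u(x) = sqrt(C1 + x^2)


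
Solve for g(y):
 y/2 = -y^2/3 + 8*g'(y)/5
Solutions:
 g(y) = C1 + 5*y^3/72 + 5*y^2/32


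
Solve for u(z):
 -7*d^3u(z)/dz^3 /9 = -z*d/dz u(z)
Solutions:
 u(z) = C1 + Integral(C2*airyai(21^(2/3)*z/7) + C3*airybi(21^(2/3)*z/7), z)


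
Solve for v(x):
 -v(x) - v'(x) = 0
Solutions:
 v(x) = C1*exp(-x)


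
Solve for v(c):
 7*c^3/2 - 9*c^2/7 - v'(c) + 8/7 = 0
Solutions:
 v(c) = C1 + 7*c^4/8 - 3*c^3/7 + 8*c/7


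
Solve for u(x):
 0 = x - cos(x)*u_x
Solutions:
 u(x) = C1 + Integral(x/cos(x), x)


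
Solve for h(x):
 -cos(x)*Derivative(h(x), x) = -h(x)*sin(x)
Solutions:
 h(x) = C1/cos(x)


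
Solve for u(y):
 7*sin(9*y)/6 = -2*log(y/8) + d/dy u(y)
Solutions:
 u(y) = C1 + 2*y*log(y) - 6*y*log(2) - 2*y - 7*cos(9*y)/54


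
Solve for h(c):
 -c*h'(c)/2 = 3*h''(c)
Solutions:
 h(c) = C1 + C2*erf(sqrt(3)*c/6)


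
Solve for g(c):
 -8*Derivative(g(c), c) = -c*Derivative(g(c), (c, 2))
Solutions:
 g(c) = C1 + C2*c^9


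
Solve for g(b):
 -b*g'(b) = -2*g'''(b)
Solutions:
 g(b) = C1 + Integral(C2*airyai(2^(2/3)*b/2) + C3*airybi(2^(2/3)*b/2), b)


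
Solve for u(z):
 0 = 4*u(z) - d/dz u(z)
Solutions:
 u(z) = C1*exp(4*z)


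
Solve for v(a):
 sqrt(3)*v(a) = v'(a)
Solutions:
 v(a) = C1*exp(sqrt(3)*a)


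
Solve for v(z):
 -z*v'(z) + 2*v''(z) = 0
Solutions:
 v(z) = C1 + C2*erfi(z/2)


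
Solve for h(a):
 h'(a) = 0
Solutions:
 h(a) = C1


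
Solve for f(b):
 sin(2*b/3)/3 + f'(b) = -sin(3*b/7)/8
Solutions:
 f(b) = C1 + 7*cos(3*b/7)/24 + cos(2*b/3)/2


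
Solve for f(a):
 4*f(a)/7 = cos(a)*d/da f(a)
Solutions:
 f(a) = C1*(sin(a) + 1)^(2/7)/(sin(a) - 1)^(2/7)


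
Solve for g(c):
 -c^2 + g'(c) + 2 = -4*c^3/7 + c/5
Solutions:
 g(c) = C1 - c^4/7 + c^3/3 + c^2/10 - 2*c


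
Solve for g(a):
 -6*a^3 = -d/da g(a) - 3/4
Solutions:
 g(a) = C1 + 3*a^4/2 - 3*a/4


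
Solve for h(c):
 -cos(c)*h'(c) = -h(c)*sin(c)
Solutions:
 h(c) = C1/cos(c)


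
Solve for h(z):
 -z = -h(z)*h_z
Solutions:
 h(z) = -sqrt(C1 + z^2)
 h(z) = sqrt(C1 + z^2)


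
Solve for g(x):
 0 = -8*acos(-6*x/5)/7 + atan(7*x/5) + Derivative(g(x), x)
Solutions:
 g(x) = C1 + 8*x*acos(-6*x/5)/7 - x*atan(7*x/5) + 4*sqrt(25 - 36*x^2)/21 + 5*log(49*x^2 + 25)/14


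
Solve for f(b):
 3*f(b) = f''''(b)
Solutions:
 f(b) = C1*exp(-3^(1/4)*b) + C2*exp(3^(1/4)*b) + C3*sin(3^(1/4)*b) + C4*cos(3^(1/4)*b)


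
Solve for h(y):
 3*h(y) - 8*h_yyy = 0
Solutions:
 h(y) = C3*exp(3^(1/3)*y/2) + (C1*sin(3^(5/6)*y/4) + C2*cos(3^(5/6)*y/4))*exp(-3^(1/3)*y/4)


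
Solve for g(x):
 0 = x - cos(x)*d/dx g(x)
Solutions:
 g(x) = C1 + Integral(x/cos(x), x)


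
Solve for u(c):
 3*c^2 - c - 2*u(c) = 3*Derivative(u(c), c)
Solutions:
 u(c) = C1*exp(-2*c/3) + 3*c^2/2 - 5*c + 15/2


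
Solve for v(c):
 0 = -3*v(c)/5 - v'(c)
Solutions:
 v(c) = C1*exp(-3*c/5)


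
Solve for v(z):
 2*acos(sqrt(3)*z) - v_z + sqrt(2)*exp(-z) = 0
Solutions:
 v(z) = C1 + 2*z*acos(sqrt(3)*z) - 2*sqrt(3)*sqrt(1 - 3*z^2)/3 - sqrt(2)*exp(-z)


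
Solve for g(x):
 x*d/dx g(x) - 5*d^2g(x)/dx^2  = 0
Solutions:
 g(x) = C1 + C2*erfi(sqrt(10)*x/10)


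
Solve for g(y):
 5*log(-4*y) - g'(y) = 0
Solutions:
 g(y) = C1 + 5*y*log(-y) + 5*y*(-1 + 2*log(2))


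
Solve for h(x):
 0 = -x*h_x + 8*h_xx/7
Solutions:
 h(x) = C1 + C2*erfi(sqrt(7)*x/4)


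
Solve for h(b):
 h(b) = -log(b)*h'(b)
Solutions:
 h(b) = C1*exp(-li(b))


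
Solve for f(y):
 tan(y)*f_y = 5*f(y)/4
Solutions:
 f(y) = C1*sin(y)^(5/4)


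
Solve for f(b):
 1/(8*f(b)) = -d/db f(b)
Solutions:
 f(b) = -sqrt(C1 - b)/2
 f(b) = sqrt(C1 - b)/2


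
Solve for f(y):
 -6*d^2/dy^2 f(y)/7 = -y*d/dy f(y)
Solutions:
 f(y) = C1 + C2*erfi(sqrt(21)*y/6)


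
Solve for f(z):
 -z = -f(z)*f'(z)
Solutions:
 f(z) = -sqrt(C1 + z^2)
 f(z) = sqrt(C1 + z^2)


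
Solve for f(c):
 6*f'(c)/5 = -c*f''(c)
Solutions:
 f(c) = C1 + C2/c^(1/5)


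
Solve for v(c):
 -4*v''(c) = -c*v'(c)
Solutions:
 v(c) = C1 + C2*erfi(sqrt(2)*c/4)


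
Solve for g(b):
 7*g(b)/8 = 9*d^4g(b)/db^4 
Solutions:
 g(b) = C1*exp(-14^(1/4)*sqrt(3)*b/6) + C2*exp(14^(1/4)*sqrt(3)*b/6) + C3*sin(14^(1/4)*sqrt(3)*b/6) + C4*cos(14^(1/4)*sqrt(3)*b/6)


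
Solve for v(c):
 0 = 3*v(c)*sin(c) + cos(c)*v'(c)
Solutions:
 v(c) = C1*cos(c)^3


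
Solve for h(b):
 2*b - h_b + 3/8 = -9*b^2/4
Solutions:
 h(b) = C1 + 3*b^3/4 + b^2 + 3*b/8


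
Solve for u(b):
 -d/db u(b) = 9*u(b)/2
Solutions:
 u(b) = C1*exp(-9*b/2)


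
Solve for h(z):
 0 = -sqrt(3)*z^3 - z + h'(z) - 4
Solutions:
 h(z) = C1 + sqrt(3)*z^4/4 + z^2/2 + 4*z


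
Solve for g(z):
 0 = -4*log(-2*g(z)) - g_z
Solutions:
 Integral(1/(log(-_y) + log(2)), (_y, g(z)))/4 = C1 - z


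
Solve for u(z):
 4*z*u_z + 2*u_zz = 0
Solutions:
 u(z) = C1 + C2*erf(z)


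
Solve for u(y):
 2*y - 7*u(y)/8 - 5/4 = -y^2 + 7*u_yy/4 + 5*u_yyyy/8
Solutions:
 u(y) = C1*sin(sqrt(5)*y*sqrt(7 - sqrt(14))/5) + C2*sin(sqrt(5)*y*sqrt(sqrt(14) + 7)/5) + C3*cos(sqrt(5)*y*sqrt(7 - sqrt(14))/5) + C4*cos(sqrt(5)*y*sqrt(sqrt(14) + 7)/5) + 8*y^2/7 + 16*y/7 - 6


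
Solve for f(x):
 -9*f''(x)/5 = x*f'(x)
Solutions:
 f(x) = C1 + C2*erf(sqrt(10)*x/6)


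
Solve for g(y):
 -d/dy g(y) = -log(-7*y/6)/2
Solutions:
 g(y) = C1 + y*log(-y)/2 + y*(-log(6) - 1 + log(7))/2


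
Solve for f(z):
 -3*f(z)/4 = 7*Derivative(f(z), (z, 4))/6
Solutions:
 f(z) = (C1*sin(2^(1/4)*sqrt(3)*7^(3/4)*z/14) + C2*cos(2^(1/4)*sqrt(3)*7^(3/4)*z/14))*exp(-2^(1/4)*sqrt(3)*7^(3/4)*z/14) + (C3*sin(2^(1/4)*sqrt(3)*7^(3/4)*z/14) + C4*cos(2^(1/4)*sqrt(3)*7^(3/4)*z/14))*exp(2^(1/4)*sqrt(3)*7^(3/4)*z/14)


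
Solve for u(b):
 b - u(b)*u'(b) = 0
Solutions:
 u(b) = -sqrt(C1 + b^2)
 u(b) = sqrt(C1 + b^2)


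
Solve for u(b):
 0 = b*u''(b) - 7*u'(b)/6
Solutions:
 u(b) = C1 + C2*b^(13/6)


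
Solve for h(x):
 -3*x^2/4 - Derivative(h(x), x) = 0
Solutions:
 h(x) = C1 - x^3/4


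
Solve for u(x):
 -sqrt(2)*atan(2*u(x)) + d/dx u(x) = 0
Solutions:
 Integral(1/atan(2*_y), (_y, u(x))) = C1 + sqrt(2)*x


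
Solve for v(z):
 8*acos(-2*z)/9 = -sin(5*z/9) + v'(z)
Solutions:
 v(z) = C1 + 8*z*acos(-2*z)/9 + 4*sqrt(1 - 4*z^2)/9 - 9*cos(5*z/9)/5


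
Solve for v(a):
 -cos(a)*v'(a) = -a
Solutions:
 v(a) = C1 + Integral(a/cos(a), a)


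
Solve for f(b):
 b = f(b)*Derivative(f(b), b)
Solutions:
 f(b) = -sqrt(C1 + b^2)
 f(b) = sqrt(C1 + b^2)


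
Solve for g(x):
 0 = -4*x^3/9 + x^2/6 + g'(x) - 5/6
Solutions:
 g(x) = C1 + x^4/9 - x^3/18 + 5*x/6


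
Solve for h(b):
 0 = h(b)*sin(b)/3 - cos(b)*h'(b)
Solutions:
 h(b) = C1/cos(b)^(1/3)


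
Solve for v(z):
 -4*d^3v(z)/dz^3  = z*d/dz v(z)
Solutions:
 v(z) = C1 + Integral(C2*airyai(-2^(1/3)*z/2) + C3*airybi(-2^(1/3)*z/2), z)


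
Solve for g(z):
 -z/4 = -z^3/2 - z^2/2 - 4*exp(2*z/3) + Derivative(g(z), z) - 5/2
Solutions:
 g(z) = C1 + z^4/8 + z^3/6 - z^2/8 + 5*z/2 + 6*exp(2*z/3)


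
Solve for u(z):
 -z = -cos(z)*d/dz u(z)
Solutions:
 u(z) = C1 + Integral(z/cos(z), z)


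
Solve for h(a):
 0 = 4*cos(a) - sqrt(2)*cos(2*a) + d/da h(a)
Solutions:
 h(a) = C1 - 4*sin(a) + sqrt(2)*sin(2*a)/2


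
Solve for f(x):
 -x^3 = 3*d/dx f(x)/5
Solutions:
 f(x) = C1 - 5*x^4/12


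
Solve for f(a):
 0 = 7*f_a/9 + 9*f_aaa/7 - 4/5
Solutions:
 f(a) = C1 + C2*sin(7*a/9) + C3*cos(7*a/9) + 36*a/35


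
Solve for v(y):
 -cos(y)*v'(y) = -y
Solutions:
 v(y) = C1 + Integral(y/cos(y), y)


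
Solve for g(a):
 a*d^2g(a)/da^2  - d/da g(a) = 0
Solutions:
 g(a) = C1 + C2*a^2


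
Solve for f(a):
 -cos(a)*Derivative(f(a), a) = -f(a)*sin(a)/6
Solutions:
 f(a) = C1/cos(a)^(1/6)


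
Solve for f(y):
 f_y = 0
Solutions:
 f(y) = C1


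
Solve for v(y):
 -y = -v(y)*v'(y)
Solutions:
 v(y) = -sqrt(C1 + y^2)
 v(y) = sqrt(C1 + y^2)


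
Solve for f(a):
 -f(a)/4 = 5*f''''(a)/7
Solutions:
 f(a) = (C1*sin(5^(3/4)*7^(1/4)*a/10) + C2*cos(5^(3/4)*7^(1/4)*a/10))*exp(-5^(3/4)*7^(1/4)*a/10) + (C3*sin(5^(3/4)*7^(1/4)*a/10) + C4*cos(5^(3/4)*7^(1/4)*a/10))*exp(5^(3/4)*7^(1/4)*a/10)


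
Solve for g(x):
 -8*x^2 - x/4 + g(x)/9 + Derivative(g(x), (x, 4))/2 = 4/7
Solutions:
 g(x) = 72*x^2 + 9*x/4 + (C1*sin(2^(3/4)*sqrt(3)*x/6) + C2*cos(2^(3/4)*sqrt(3)*x/6))*exp(-2^(3/4)*sqrt(3)*x/6) + (C3*sin(2^(3/4)*sqrt(3)*x/6) + C4*cos(2^(3/4)*sqrt(3)*x/6))*exp(2^(3/4)*sqrt(3)*x/6) + 36/7


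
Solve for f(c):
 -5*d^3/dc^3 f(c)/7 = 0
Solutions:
 f(c) = C1 + C2*c + C3*c^2


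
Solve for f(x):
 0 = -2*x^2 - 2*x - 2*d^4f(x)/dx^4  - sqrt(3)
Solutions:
 f(x) = C1 + C2*x + C3*x^2 + C4*x^3 - x^6/360 - x^5/120 - sqrt(3)*x^4/48


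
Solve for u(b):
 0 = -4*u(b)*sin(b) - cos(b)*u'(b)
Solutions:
 u(b) = C1*cos(b)^4


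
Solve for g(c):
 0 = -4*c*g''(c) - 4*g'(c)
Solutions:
 g(c) = C1 + C2*log(c)


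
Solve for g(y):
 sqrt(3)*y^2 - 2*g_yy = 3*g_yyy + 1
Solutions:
 g(y) = C1 + C2*y + C3*exp(-2*y/3) + sqrt(3)*y^4/24 - sqrt(3)*y^3/4 + y^2*(-2 + 9*sqrt(3))/8


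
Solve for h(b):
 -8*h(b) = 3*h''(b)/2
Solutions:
 h(b) = C1*sin(4*sqrt(3)*b/3) + C2*cos(4*sqrt(3)*b/3)


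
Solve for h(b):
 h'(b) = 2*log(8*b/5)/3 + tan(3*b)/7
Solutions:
 h(b) = C1 + 2*b*log(b)/3 - 2*b*log(5)/3 - 2*b/3 + 2*b*log(2) - log(cos(3*b))/21


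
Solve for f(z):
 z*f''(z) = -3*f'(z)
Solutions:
 f(z) = C1 + C2/z^2


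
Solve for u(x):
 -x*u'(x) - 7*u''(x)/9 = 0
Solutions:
 u(x) = C1 + C2*erf(3*sqrt(14)*x/14)


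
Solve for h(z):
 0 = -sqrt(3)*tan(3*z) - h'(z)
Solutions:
 h(z) = C1 + sqrt(3)*log(cos(3*z))/3


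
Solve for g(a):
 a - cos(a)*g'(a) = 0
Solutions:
 g(a) = C1 + Integral(a/cos(a), a)


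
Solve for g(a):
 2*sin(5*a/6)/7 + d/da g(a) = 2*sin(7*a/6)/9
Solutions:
 g(a) = C1 + 12*cos(5*a/6)/35 - 4*cos(7*a/6)/21


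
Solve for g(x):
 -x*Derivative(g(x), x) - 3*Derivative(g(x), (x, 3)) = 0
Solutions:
 g(x) = C1 + Integral(C2*airyai(-3^(2/3)*x/3) + C3*airybi(-3^(2/3)*x/3), x)


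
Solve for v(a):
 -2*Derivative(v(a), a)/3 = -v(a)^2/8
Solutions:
 v(a) = -16/(C1 + 3*a)


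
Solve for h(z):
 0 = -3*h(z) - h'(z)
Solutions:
 h(z) = C1*exp(-3*z)


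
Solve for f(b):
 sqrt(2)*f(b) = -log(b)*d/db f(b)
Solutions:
 f(b) = C1*exp(-sqrt(2)*li(b))


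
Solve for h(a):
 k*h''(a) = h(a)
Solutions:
 h(a) = C1*exp(-a*sqrt(1/k)) + C2*exp(a*sqrt(1/k))


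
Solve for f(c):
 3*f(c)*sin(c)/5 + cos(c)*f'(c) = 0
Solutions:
 f(c) = C1*cos(c)^(3/5)


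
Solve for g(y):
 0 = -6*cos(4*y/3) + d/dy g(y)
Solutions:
 g(y) = C1 + 9*sin(4*y/3)/2


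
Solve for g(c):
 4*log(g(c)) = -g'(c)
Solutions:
 li(g(c)) = C1 - 4*c


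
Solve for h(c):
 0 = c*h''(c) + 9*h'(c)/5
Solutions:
 h(c) = C1 + C2/c^(4/5)


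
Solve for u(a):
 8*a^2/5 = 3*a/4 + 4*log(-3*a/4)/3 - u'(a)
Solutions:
 u(a) = C1 - 8*a^3/15 + 3*a^2/8 + 4*a*log(-a)/3 + 4*a*(-2*log(2) - 1 + log(3))/3


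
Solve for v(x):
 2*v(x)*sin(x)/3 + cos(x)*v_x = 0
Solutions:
 v(x) = C1*cos(x)^(2/3)


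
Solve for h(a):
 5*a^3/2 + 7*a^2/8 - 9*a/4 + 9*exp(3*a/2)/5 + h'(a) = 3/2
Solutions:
 h(a) = C1 - 5*a^4/8 - 7*a^3/24 + 9*a^2/8 + 3*a/2 - 6*exp(3*a/2)/5


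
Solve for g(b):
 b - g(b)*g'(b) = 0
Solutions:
 g(b) = -sqrt(C1 + b^2)
 g(b) = sqrt(C1 + b^2)


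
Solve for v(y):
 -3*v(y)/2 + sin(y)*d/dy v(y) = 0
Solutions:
 v(y) = C1*(cos(y) - 1)^(3/4)/(cos(y) + 1)^(3/4)


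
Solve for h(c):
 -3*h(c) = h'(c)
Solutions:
 h(c) = C1*exp(-3*c)


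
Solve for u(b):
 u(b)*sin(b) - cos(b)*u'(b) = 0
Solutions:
 u(b) = C1/cos(b)


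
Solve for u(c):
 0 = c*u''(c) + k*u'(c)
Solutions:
 u(c) = C1 + c^(1 - re(k))*(C2*sin(log(c)*Abs(im(k))) + C3*cos(log(c)*im(k)))


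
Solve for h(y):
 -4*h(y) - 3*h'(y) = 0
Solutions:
 h(y) = C1*exp(-4*y/3)


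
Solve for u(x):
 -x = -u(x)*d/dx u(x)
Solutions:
 u(x) = -sqrt(C1 + x^2)
 u(x) = sqrt(C1 + x^2)


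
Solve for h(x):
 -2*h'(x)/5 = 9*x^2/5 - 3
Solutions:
 h(x) = C1 - 3*x^3/2 + 15*x/2


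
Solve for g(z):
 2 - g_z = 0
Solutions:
 g(z) = C1 + 2*z


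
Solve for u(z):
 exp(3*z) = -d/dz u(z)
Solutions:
 u(z) = C1 - exp(3*z)/3


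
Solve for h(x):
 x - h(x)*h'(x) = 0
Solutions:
 h(x) = -sqrt(C1 + x^2)
 h(x) = sqrt(C1 + x^2)


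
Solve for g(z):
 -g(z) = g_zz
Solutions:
 g(z) = C1*sin(z) + C2*cos(z)


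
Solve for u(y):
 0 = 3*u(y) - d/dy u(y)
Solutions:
 u(y) = C1*exp(3*y)


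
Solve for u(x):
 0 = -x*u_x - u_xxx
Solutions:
 u(x) = C1 + Integral(C2*airyai(-x) + C3*airybi(-x), x)


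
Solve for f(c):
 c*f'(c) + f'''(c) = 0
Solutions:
 f(c) = C1 + Integral(C2*airyai(-c) + C3*airybi(-c), c)


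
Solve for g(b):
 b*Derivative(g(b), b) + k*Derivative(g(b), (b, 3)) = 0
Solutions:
 g(b) = C1 + Integral(C2*airyai(b*(-1/k)^(1/3)) + C3*airybi(b*(-1/k)^(1/3)), b)


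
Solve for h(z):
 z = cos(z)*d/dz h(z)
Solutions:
 h(z) = C1 + Integral(z/cos(z), z)


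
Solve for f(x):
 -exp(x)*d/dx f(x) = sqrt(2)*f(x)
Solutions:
 f(x) = C1*exp(sqrt(2)*exp(-x))


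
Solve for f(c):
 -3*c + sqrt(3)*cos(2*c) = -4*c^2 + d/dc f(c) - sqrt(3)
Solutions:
 f(c) = C1 + 4*c^3/3 - 3*c^2/2 + sqrt(3)*(c + sin(c)*cos(c))


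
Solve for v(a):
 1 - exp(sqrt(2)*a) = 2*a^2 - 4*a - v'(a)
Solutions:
 v(a) = C1 + 2*a^3/3 - 2*a^2 - a + sqrt(2)*exp(sqrt(2)*a)/2


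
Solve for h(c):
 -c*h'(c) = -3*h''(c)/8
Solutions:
 h(c) = C1 + C2*erfi(2*sqrt(3)*c/3)


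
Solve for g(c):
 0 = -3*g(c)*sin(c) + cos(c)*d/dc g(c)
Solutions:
 g(c) = C1/cos(c)^3


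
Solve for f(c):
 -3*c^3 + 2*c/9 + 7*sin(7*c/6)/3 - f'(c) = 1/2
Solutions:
 f(c) = C1 - 3*c^4/4 + c^2/9 - c/2 - 2*cos(7*c/6)


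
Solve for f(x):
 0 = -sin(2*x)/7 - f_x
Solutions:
 f(x) = C1 + cos(2*x)/14


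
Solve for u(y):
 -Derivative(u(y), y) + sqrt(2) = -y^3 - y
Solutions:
 u(y) = C1 + y^4/4 + y^2/2 + sqrt(2)*y


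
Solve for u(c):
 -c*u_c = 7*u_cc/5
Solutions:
 u(c) = C1 + C2*erf(sqrt(70)*c/14)


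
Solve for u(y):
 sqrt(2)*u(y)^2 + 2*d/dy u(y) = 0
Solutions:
 u(y) = 2/(C1 + sqrt(2)*y)


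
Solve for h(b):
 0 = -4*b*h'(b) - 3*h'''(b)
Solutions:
 h(b) = C1 + Integral(C2*airyai(-6^(2/3)*b/3) + C3*airybi(-6^(2/3)*b/3), b)


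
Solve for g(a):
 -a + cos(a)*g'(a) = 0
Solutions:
 g(a) = C1 + Integral(a/cos(a), a)


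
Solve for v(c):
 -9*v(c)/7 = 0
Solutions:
 v(c) = 0


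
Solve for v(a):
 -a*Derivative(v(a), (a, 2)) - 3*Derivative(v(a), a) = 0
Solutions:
 v(a) = C1 + C2/a^2


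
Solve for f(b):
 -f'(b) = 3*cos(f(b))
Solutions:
 f(b) = pi - asin((C1 + exp(6*b))/(C1 - exp(6*b)))
 f(b) = asin((C1 + exp(6*b))/(C1 - exp(6*b)))


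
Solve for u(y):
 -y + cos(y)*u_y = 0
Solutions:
 u(y) = C1 + Integral(y/cos(y), y)


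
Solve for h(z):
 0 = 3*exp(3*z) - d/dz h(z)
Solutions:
 h(z) = C1 + exp(3*z)


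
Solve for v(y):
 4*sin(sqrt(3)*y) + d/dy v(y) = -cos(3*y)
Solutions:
 v(y) = C1 - sin(3*y)/3 + 4*sqrt(3)*cos(sqrt(3)*y)/3


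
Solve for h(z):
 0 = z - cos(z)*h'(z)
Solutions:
 h(z) = C1 + Integral(z/cos(z), z)


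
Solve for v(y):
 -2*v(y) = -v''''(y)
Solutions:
 v(y) = C1*exp(-2^(1/4)*y) + C2*exp(2^(1/4)*y) + C3*sin(2^(1/4)*y) + C4*cos(2^(1/4)*y)


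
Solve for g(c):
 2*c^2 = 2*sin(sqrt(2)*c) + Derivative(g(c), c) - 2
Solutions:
 g(c) = C1 + 2*c^3/3 + 2*c + sqrt(2)*cos(sqrt(2)*c)


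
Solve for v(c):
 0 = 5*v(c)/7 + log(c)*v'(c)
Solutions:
 v(c) = C1*exp(-5*li(c)/7)


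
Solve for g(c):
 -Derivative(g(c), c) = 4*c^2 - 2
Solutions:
 g(c) = C1 - 4*c^3/3 + 2*c


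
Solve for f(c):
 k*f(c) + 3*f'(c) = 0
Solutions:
 f(c) = C1*exp(-c*k/3)


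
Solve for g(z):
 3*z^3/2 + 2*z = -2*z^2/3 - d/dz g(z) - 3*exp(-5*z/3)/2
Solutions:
 g(z) = C1 - 3*z^4/8 - 2*z^3/9 - z^2 + 9*exp(-5*z/3)/10


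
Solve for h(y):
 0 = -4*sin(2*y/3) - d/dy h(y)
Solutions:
 h(y) = C1 + 6*cos(2*y/3)


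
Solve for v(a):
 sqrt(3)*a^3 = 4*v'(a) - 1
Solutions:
 v(a) = C1 + sqrt(3)*a^4/16 + a/4


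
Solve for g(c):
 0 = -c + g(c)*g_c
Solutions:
 g(c) = -sqrt(C1 + c^2)
 g(c) = sqrt(C1 + c^2)


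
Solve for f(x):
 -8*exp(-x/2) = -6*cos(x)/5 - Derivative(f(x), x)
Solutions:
 f(x) = C1 - 6*sin(x)/5 - 16*exp(-x/2)


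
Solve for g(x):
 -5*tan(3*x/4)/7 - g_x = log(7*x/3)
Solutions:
 g(x) = C1 - x*log(x) - x*log(7) + x + x*log(3) + 20*log(cos(3*x/4))/21


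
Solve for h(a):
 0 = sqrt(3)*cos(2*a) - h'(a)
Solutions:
 h(a) = C1 + sqrt(3)*sin(2*a)/2


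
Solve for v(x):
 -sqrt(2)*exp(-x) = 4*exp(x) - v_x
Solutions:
 v(x) = C1 + 4*exp(x) - sqrt(2)*exp(-x)


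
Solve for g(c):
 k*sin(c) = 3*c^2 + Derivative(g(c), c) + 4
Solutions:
 g(c) = C1 - c^3 - 4*c - k*cos(c)


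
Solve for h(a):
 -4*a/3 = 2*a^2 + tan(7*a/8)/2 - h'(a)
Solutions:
 h(a) = C1 + 2*a^3/3 + 2*a^2/3 - 4*log(cos(7*a/8))/7


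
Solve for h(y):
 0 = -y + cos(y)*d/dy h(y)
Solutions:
 h(y) = C1 + Integral(y/cos(y), y)


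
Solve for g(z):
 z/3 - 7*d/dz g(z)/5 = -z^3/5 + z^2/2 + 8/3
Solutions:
 g(z) = C1 + z^4/28 - 5*z^3/42 + 5*z^2/42 - 40*z/21


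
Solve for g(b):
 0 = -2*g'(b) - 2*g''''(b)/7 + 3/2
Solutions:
 g(b) = C1 + C4*exp(-7^(1/3)*b) + 3*b/4 + (C2*sin(sqrt(3)*7^(1/3)*b/2) + C3*cos(sqrt(3)*7^(1/3)*b/2))*exp(7^(1/3)*b/2)


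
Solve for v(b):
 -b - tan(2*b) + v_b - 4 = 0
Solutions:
 v(b) = C1 + b^2/2 + 4*b - log(cos(2*b))/2


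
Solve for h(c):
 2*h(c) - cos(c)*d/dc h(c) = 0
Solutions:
 h(c) = C1*(sin(c) + 1)/(sin(c) - 1)


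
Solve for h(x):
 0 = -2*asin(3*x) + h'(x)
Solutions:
 h(x) = C1 + 2*x*asin(3*x) + 2*sqrt(1 - 9*x^2)/3


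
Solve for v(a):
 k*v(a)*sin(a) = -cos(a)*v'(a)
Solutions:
 v(a) = C1*exp(k*log(cos(a)))


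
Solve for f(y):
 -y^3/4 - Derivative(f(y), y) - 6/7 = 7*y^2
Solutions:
 f(y) = C1 - y^4/16 - 7*y^3/3 - 6*y/7


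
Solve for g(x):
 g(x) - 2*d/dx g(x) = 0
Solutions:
 g(x) = C1*exp(x/2)


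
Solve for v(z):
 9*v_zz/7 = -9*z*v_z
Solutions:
 v(z) = C1 + C2*erf(sqrt(14)*z/2)


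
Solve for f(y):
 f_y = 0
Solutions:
 f(y) = C1


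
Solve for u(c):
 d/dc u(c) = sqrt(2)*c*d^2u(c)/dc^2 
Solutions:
 u(c) = C1 + C2*c^(sqrt(2)/2 + 1)


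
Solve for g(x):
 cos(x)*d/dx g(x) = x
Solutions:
 g(x) = C1 + Integral(x/cos(x), x)


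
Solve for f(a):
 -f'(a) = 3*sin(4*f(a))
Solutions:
 f(a) = -acos((-C1 - exp(24*a))/(C1 - exp(24*a)))/4 + pi/2
 f(a) = acos((-C1 - exp(24*a))/(C1 - exp(24*a)))/4


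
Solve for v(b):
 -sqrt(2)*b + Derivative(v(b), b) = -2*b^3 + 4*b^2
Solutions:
 v(b) = C1 - b^4/2 + 4*b^3/3 + sqrt(2)*b^2/2


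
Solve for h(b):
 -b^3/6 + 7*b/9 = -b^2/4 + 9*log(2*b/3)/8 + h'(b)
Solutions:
 h(b) = C1 - b^4/24 + b^3/12 + 7*b^2/18 - 9*b*log(b)/8 - 9*b*log(2)/8 + 9*b/8 + 9*b*log(3)/8


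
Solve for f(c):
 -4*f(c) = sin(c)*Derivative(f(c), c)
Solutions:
 f(c) = C1*(cos(c)^2 + 2*cos(c) + 1)/(cos(c)^2 - 2*cos(c) + 1)


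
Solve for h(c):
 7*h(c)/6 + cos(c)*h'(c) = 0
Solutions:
 h(c) = C1*(sin(c) - 1)^(7/12)/(sin(c) + 1)^(7/12)


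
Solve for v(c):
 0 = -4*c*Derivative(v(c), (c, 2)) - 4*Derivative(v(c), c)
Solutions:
 v(c) = C1 + C2*log(c)


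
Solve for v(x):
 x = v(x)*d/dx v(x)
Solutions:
 v(x) = -sqrt(C1 + x^2)
 v(x) = sqrt(C1 + x^2)


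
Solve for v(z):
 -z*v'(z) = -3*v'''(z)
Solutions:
 v(z) = C1 + Integral(C2*airyai(3^(2/3)*z/3) + C3*airybi(3^(2/3)*z/3), z)


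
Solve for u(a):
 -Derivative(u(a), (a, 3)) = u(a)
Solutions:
 u(a) = C3*exp(-a) + (C1*sin(sqrt(3)*a/2) + C2*cos(sqrt(3)*a/2))*exp(a/2)


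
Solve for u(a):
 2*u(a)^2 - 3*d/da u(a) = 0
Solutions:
 u(a) = -3/(C1 + 2*a)


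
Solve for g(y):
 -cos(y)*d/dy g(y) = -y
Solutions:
 g(y) = C1 + Integral(y/cos(y), y)


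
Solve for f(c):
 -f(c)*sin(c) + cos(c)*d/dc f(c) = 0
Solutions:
 f(c) = C1/cos(c)


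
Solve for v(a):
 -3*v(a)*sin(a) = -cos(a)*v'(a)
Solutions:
 v(a) = C1/cos(a)^3


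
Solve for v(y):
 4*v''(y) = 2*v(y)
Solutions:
 v(y) = C1*exp(-sqrt(2)*y/2) + C2*exp(sqrt(2)*y/2)


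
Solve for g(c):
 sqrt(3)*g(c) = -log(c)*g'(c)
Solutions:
 g(c) = C1*exp(-sqrt(3)*li(c))


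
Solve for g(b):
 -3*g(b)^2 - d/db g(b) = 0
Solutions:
 g(b) = 1/(C1 + 3*b)


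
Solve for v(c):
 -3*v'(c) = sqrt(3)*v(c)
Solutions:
 v(c) = C1*exp(-sqrt(3)*c/3)


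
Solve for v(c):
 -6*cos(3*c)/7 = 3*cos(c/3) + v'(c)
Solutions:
 v(c) = C1 - 9*sin(c/3) - 2*sin(3*c)/7


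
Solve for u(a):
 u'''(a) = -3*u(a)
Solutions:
 u(a) = C3*exp(-3^(1/3)*a) + (C1*sin(3^(5/6)*a/2) + C2*cos(3^(5/6)*a/2))*exp(3^(1/3)*a/2)


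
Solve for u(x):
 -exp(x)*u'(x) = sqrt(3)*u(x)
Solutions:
 u(x) = C1*exp(sqrt(3)*exp(-x))


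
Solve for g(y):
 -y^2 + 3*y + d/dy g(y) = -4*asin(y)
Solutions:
 g(y) = C1 + y^3/3 - 3*y^2/2 - 4*y*asin(y) - 4*sqrt(1 - y^2)


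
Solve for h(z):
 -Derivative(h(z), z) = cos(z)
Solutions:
 h(z) = C1 - sin(z)


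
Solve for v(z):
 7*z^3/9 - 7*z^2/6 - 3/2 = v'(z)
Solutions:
 v(z) = C1 + 7*z^4/36 - 7*z^3/18 - 3*z/2


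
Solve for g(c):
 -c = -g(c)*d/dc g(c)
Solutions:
 g(c) = -sqrt(C1 + c^2)
 g(c) = sqrt(C1 + c^2)


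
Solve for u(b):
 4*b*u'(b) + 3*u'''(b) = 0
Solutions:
 u(b) = C1 + Integral(C2*airyai(-6^(2/3)*b/3) + C3*airybi(-6^(2/3)*b/3), b)


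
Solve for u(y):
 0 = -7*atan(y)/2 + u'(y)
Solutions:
 u(y) = C1 + 7*y*atan(y)/2 - 7*log(y^2 + 1)/4


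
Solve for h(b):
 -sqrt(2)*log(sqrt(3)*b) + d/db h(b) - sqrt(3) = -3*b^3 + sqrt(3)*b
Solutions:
 h(b) = C1 - 3*b^4/4 + sqrt(3)*b^2/2 + sqrt(2)*b*log(b) - sqrt(2)*b + sqrt(2)*b*log(3)/2 + sqrt(3)*b


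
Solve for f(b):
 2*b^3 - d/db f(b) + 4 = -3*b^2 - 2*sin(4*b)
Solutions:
 f(b) = C1 + b^4/2 + b^3 + 4*b - cos(4*b)/2


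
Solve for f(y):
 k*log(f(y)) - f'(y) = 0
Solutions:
 li(f(y)) = C1 + k*y


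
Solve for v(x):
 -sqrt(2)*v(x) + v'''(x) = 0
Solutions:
 v(x) = C3*exp(2^(1/6)*x) + (C1*sin(2^(1/6)*sqrt(3)*x/2) + C2*cos(2^(1/6)*sqrt(3)*x/2))*exp(-2^(1/6)*x/2)


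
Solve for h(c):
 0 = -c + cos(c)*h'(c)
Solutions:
 h(c) = C1 + Integral(c/cos(c), c)


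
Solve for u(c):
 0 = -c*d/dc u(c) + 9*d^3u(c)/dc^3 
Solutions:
 u(c) = C1 + Integral(C2*airyai(3^(1/3)*c/3) + C3*airybi(3^(1/3)*c/3), c)


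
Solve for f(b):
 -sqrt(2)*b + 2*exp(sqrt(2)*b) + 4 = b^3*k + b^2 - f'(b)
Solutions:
 f(b) = C1 + b^4*k/4 + b^3/3 + sqrt(2)*b^2/2 - 4*b - sqrt(2)*exp(sqrt(2)*b)


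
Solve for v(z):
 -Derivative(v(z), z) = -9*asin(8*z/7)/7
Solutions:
 v(z) = C1 + 9*z*asin(8*z/7)/7 + 9*sqrt(49 - 64*z^2)/56


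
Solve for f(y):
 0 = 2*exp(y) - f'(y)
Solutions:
 f(y) = C1 + 2*exp(y)


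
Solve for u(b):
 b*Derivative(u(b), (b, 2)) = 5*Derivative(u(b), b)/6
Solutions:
 u(b) = C1 + C2*b^(11/6)


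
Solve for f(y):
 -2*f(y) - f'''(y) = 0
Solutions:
 f(y) = C3*exp(-2^(1/3)*y) + (C1*sin(2^(1/3)*sqrt(3)*y/2) + C2*cos(2^(1/3)*sqrt(3)*y/2))*exp(2^(1/3)*y/2)


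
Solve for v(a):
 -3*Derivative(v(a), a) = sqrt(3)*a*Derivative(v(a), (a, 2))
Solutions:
 v(a) = C1 + C2*a^(1 - sqrt(3))


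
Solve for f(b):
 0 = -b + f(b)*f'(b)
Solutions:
 f(b) = -sqrt(C1 + b^2)
 f(b) = sqrt(C1 + b^2)


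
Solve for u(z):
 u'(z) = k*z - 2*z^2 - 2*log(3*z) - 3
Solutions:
 u(z) = C1 + k*z^2/2 - 2*z^3/3 - 2*z*log(z) - z*log(9) - z


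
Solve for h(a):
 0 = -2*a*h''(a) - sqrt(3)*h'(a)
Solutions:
 h(a) = C1 + C2*a^(1 - sqrt(3)/2)


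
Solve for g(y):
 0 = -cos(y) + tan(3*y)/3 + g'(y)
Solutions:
 g(y) = C1 + log(cos(3*y))/9 + sin(y)


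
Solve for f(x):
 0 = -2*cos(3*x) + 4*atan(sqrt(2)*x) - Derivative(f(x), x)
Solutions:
 f(x) = C1 + 4*x*atan(sqrt(2)*x) - sqrt(2)*log(2*x^2 + 1) - 2*sin(3*x)/3


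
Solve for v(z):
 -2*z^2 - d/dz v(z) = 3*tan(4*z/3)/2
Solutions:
 v(z) = C1 - 2*z^3/3 + 9*log(cos(4*z/3))/8


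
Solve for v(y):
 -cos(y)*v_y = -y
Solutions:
 v(y) = C1 + Integral(y/cos(y), y)


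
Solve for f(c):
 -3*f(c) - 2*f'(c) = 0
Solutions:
 f(c) = C1*exp(-3*c/2)


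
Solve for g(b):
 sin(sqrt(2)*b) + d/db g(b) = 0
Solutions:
 g(b) = C1 + sqrt(2)*cos(sqrt(2)*b)/2


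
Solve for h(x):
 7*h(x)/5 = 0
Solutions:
 h(x) = 0


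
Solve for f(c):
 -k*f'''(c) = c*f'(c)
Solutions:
 f(c) = C1 + Integral(C2*airyai(c*(-1/k)^(1/3)) + C3*airybi(c*(-1/k)^(1/3)), c)


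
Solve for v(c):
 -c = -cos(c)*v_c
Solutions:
 v(c) = C1 + Integral(c/cos(c), c)


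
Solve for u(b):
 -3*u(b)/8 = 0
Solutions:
 u(b) = 0


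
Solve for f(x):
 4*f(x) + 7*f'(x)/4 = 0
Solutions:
 f(x) = C1*exp(-16*x/7)


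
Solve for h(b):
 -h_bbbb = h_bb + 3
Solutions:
 h(b) = C1 + C2*b + C3*sin(b) + C4*cos(b) - 3*b^2/2


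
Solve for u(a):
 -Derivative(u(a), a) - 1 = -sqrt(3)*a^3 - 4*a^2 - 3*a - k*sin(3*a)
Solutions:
 u(a) = C1 + sqrt(3)*a^4/4 + 4*a^3/3 + 3*a^2/2 - a - k*cos(3*a)/3


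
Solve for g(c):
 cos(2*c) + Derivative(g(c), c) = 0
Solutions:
 g(c) = C1 - sin(2*c)/2


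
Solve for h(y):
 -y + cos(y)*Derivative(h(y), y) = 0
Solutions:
 h(y) = C1 + Integral(y/cos(y), y)


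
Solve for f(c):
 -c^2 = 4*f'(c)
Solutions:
 f(c) = C1 - c^3/12


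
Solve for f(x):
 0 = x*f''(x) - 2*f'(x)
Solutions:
 f(x) = C1 + C2*x^3


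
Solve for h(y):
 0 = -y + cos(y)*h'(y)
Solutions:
 h(y) = C1 + Integral(y/cos(y), y)


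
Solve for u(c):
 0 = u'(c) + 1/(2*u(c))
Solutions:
 u(c) = -sqrt(C1 - c)
 u(c) = sqrt(C1 - c)


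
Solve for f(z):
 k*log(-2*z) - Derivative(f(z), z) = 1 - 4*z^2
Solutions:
 f(z) = C1 + k*z*log(-z) + 4*z^3/3 + z*(-k + k*log(2) - 1)


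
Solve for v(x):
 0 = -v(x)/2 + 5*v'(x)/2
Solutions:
 v(x) = C1*exp(x/5)


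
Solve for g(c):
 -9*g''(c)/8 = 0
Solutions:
 g(c) = C1 + C2*c


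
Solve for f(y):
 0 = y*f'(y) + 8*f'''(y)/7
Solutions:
 f(y) = C1 + Integral(C2*airyai(-7^(1/3)*y/2) + C3*airybi(-7^(1/3)*y/2), y)


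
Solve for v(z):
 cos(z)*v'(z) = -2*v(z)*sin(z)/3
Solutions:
 v(z) = C1*cos(z)^(2/3)


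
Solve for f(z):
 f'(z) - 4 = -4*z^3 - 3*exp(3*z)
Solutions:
 f(z) = C1 - z^4 + 4*z - exp(3*z)


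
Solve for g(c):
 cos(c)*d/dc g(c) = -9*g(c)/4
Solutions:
 g(c) = C1*(sin(c) - 1)^(9/8)/(sin(c) + 1)^(9/8)


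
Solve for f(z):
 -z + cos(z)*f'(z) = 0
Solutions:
 f(z) = C1 + Integral(z/cos(z), z)


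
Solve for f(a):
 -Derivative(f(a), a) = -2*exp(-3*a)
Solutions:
 f(a) = C1 - 2*exp(-3*a)/3


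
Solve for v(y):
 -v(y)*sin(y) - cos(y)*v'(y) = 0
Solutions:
 v(y) = C1*cos(y)


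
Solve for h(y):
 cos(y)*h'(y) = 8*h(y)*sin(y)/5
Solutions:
 h(y) = C1/cos(y)^(8/5)


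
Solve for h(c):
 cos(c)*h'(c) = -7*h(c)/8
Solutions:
 h(c) = C1*(sin(c) - 1)^(7/16)/(sin(c) + 1)^(7/16)


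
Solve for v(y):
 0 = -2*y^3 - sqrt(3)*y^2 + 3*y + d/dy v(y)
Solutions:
 v(y) = C1 + y^4/2 + sqrt(3)*y^3/3 - 3*y^2/2


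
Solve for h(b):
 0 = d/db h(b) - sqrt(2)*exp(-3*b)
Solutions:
 h(b) = C1 - sqrt(2)*exp(-3*b)/3


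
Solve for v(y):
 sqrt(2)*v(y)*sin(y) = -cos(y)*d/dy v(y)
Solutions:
 v(y) = C1*cos(y)^(sqrt(2))


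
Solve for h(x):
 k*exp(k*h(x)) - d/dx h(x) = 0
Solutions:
 h(x) = Piecewise((log(-1/(C1*k + k^2*x))/k, Ne(k, 0)), (nan, True))
 h(x) = Piecewise((C1 + k*x, Eq(k, 0)), (nan, True))


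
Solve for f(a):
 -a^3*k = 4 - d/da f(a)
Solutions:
 f(a) = C1 + a^4*k/4 + 4*a


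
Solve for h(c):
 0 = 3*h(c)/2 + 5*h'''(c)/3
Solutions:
 h(c) = C3*exp(-30^(2/3)*c/10) + (C1*sin(3*10^(2/3)*3^(1/6)*c/20) + C2*cos(3*10^(2/3)*3^(1/6)*c/20))*exp(30^(2/3)*c/20)


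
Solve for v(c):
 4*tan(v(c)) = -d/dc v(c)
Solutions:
 v(c) = pi - asin(C1*exp(-4*c))
 v(c) = asin(C1*exp(-4*c))


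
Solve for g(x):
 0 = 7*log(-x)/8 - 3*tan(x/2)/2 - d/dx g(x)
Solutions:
 g(x) = C1 + 7*x*log(-x)/8 - 7*x/8 + 3*log(cos(x/2))


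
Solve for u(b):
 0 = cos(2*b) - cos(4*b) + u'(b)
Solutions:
 u(b) = C1 - sin(2*b)/2 + sin(4*b)/4


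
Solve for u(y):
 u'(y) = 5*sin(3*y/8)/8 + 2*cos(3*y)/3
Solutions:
 u(y) = C1 + 2*sin(3*y)/9 - 5*cos(3*y/8)/3


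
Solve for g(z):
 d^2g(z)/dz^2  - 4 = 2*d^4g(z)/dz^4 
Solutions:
 g(z) = C1 + C2*z + C3*exp(-sqrt(2)*z/2) + C4*exp(sqrt(2)*z/2) + 2*z^2


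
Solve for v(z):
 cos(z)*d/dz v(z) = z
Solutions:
 v(z) = C1 + Integral(z/cos(z), z)


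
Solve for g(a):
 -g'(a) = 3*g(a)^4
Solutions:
 g(a) = (-3^(2/3) - 3*3^(1/6)*I)*(1/(C1 + 3*a))^(1/3)/6
 g(a) = (-3^(2/3) + 3*3^(1/6)*I)*(1/(C1 + 3*a))^(1/3)/6
 g(a) = (1/(C1 + 9*a))^(1/3)


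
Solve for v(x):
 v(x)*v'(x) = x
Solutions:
 v(x) = -sqrt(C1 + x^2)
 v(x) = sqrt(C1 + x^2)


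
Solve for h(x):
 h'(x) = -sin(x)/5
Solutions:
 h(x) = C1 + cos(x)/5


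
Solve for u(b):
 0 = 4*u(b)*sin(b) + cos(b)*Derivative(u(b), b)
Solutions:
 u(b) = C1*cos(b)^4


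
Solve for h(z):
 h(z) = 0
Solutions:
 h(z) = 0


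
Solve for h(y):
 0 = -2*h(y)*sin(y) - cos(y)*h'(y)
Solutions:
 h(y) = C1*cos(y)^2


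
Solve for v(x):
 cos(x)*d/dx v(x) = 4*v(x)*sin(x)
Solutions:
 v(x) = C1/cos(x)^4


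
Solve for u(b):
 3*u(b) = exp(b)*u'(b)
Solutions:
 u(b) = C1*exp(-3*exp(-b))


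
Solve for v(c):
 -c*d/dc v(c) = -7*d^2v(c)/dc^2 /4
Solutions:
 v(c) = C1 + C2*erfi(sqrt(14)*c/7)


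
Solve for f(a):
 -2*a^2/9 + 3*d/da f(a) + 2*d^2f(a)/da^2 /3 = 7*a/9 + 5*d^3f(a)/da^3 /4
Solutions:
 f(a) = C1 + C2*exp(2*a*(2 - sqrt(139))/15) + C3*exp(2*a*(2 + sqrt(139))/15) + 2*a^3/81 + 55*a^2/486 + 25*a/2187


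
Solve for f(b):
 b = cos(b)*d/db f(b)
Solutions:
 f(b) = C1 + Integral(b/cos(b), b)


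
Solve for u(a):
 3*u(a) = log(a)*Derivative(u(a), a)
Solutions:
 u(a) = C1*exp(3*li(a))


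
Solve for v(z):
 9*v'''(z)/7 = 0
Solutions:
 v(z) = C1 + C2*z + C3*z^2


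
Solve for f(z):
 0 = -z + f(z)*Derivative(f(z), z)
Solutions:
 f(z) = -sqrt(C1 + z^2)
 f(z) = sqrt(C1 + z^2)


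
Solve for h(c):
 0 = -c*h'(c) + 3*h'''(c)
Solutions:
 h(c) = C1 + Integral(C2*airyai(3^(2/3)*c/3) + C3*airybi(3^(2/3)*c/3), c)


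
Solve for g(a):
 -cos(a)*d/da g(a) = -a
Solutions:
 g(a) = C1 + Integral(a/cos(a), a)


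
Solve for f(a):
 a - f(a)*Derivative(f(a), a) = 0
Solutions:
 f(a) = -sqrt(C1 + a^2)
 f(a) = sqrt(C1 + a^2)


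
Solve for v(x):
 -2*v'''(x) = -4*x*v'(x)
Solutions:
 v(x) = C1 + Integral(C2*airyai(2^(1/3)*x) + C3*airybi(2^(1/3)*x), x)


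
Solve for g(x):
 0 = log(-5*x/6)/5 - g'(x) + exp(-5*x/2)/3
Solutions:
 g(x) = C1 + x*log(-x)/5 + x*(-log(6) - 1 + log(5))/5 - 2*exp(-5*x/2)/15


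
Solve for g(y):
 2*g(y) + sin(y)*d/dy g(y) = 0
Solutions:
 g(y) = C1*(cos(y) + 1)/(cos(y) - 1)


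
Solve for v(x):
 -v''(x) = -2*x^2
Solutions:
 v(x) = C1 + C2*x + x^4/6


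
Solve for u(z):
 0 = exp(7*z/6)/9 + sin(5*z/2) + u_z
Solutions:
 u(z) = C1 - 2*exp(7*z/6)/21 + 2*cos(5*z/2)/5


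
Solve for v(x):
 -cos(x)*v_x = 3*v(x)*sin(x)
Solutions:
 v(x) = C1*cos(x)^3


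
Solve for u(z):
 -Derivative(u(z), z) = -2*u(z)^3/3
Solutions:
 u(z) = -sqrt(6)*sqrt(-1/(C1 + 2*z))/2
 u(z) = sqrt(6)*sqrt(-1/(C1 + 2*z))/2


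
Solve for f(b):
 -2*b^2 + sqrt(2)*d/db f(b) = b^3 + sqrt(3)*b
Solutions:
 f(b) = C1 + sqrt(2)*b^4/8 + sqrt(2)*b^3/3 + sqrt(6)*b^2/4


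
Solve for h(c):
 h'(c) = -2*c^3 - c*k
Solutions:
 h(c) = C1 - c^4/2 - c^2*k/2


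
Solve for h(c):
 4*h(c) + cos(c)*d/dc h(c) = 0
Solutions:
 h(c) = C1*(sin(c)^2 - 2*sin(c) + 1)/(sin(c)^2 + 2*sin(c) + 1)


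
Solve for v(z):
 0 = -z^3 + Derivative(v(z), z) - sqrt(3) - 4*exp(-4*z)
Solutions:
 v(z) = C1 + z^4/4 + sqrt(3)*z - exp(-4*z)


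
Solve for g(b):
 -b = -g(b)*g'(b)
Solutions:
 g(b) = -sqrt(C1 + b^2)
 g(b) = sqrt(C1 + b^2)


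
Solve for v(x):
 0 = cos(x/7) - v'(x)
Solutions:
 v(x) = C1 + 7*sin(x/7)


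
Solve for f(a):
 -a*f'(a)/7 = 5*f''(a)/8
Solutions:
 f(a) = C1 + C2*erf(2*sqrt(35)*a/35)


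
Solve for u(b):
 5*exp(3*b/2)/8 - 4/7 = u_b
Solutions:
 u(b) = C1 - 4*b/7 + 5*exp(3*b/2)/12


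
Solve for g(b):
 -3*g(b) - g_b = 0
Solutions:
 g(b) = C1*exp(-3*b)


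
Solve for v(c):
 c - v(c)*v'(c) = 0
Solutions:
 v(c) = -sqrt(C1 + c^2)
 v(c) = sqrt(C1 + c^2)


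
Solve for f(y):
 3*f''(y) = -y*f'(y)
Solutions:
 f(y) = C1 + C2*erf(sqrt(6)*y/6)


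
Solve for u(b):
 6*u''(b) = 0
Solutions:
 u(b) = C1 + C2*b


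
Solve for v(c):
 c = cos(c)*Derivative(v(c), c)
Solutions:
 v(c) = C1 + Integral(c/cos(c), c)


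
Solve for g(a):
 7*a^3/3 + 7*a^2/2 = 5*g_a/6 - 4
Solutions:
 g(a) = C1 + 7*a^4/10 + 7*a^3/5 + 24*a/5


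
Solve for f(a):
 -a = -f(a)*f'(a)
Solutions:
 f(a) = -sqrt(C1 + a^2)
 f(a) = sqrt(C1 + a^2)


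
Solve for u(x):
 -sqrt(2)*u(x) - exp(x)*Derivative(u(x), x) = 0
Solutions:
 u(x) = C1*exp(sqrt(2)*exp(-x))


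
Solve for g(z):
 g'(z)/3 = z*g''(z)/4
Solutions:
 g(z) = C1 + C2*z^(7/3)


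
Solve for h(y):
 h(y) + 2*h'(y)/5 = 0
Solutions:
 h(y) = C1*exp(-5*y/2)


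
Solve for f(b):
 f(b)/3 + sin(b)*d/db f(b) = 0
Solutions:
 f(b) = C1*(cos(b) + 1)^(1/6)/(cos(b) - 1)^(1/6)


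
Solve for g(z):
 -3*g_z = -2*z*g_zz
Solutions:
 g(z) = C1 + C2*z^(5/2)


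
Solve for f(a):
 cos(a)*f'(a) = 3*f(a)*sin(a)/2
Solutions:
 f(a) = C1/cos(a)^(3/2)


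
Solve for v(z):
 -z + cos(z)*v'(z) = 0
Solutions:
 v(z) = C1 + Integral(z/cos(z), z)


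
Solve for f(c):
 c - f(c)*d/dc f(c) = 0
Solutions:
 f(c) = -sqrt(C1 + c^2)
 f(c) = sqrt(C1 + c^2)


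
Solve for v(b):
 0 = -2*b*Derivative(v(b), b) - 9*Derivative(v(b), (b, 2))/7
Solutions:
 v(b) = C1 + C2*erf(sqrt(7)*b/3)


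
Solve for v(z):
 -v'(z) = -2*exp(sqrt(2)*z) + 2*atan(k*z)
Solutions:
 v(z) = C1 - 2*Piecewise((z*atan(k*z) - log(k^2*z^2 + 1)/(2*k), Ne(k, 0)), (0, True)) + sqrt(2)*exp(sqrt(2)*z)


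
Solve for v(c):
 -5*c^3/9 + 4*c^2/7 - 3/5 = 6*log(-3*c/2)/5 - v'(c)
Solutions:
 v(c) = C1 + 5*c^4/36 - 4*c^3/21 + 6*c*log(-c)/5 + 3*c*(-2*log(2) - 1 + 2*log(3))/5


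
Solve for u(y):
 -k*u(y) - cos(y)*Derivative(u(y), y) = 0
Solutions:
 u(y) = C1*exp(k*(log(sin(y) - 1) - log(sin(y) + 1))/2)


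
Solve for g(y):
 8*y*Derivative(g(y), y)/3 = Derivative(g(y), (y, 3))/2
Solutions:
 g(y) = C1 + Integral(C2*airyai(2*2^(1/3)*3^(2/3)*y/3) + C3*airybi(2*2^(1/3)*3^(2/3)*y/3), y)


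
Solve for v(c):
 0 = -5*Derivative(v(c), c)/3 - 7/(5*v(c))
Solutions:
 v(c) = -sqrt(C1 - 42*c)/5
 v(c) = sqrt(C1 - 42*c)/5


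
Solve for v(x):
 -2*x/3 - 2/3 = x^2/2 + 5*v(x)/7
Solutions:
 v(x) = -7*x^2/10 - 14*x/15 - 14/15


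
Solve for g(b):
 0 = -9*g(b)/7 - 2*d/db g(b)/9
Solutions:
 g(b) = C1*exp(-81*b/14)


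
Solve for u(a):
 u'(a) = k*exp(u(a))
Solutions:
 u(a) = log(-1/(C1 + a*k))


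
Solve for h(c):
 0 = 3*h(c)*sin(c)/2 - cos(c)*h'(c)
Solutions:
 h(c) = C1/cos(c)^(3/2)


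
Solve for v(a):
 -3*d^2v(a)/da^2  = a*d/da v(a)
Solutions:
 v(a) = C1 + C2*erf(sqrt(6)*a/6)


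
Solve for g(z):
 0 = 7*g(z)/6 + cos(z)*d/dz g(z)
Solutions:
 g(z) = C1*(sin(z) - 1)^(7/12)/(sin(z) + 1)^(7/12)


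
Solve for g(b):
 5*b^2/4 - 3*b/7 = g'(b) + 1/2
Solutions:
 g(b) = C1 + 5*b^3/12 - 3*b^2/14 - b/2


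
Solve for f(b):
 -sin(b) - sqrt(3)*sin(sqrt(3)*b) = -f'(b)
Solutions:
 f(b) = C1 - cos(b) - cos(sqrt(3)*b)


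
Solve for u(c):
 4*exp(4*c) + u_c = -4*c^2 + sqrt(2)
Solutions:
 u(c) = C1 - 4*c^3/3 + sqrt(2)*c - exp(4*c)


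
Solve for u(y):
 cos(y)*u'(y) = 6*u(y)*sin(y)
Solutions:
 u(y) = C1/cos(y)^6


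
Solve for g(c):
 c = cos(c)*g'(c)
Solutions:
 g(c) = C1 + Integral(c/cos(c), c)


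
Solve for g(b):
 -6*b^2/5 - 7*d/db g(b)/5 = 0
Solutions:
 g(b) = C1 - 2*b^3/7


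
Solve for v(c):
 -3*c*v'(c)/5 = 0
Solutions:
 v(c) = C1


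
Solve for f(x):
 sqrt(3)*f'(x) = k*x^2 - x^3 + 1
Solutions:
 f(x) = C1 + sqrt(3)*k*x^3/9 - sqrt(3)*x^4/12 + sqrt(3)*x/3


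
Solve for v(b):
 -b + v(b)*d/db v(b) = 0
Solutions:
 v(b) = -sqrt(C1 + b^2)
 v(b) = sqrt(C1 + b^2)


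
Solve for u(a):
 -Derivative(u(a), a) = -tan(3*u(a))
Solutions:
 u(a) = -asin(C1*exp(3*a))/3 + pi/3
 u(a) = asin(C1*exp(3*a))/3


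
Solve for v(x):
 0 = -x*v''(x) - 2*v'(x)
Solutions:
 v(x) = C1 + C2/x


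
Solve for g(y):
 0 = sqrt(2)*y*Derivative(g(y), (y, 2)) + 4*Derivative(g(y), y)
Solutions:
 g(y) = C1 + C2*y^(1 - 2*sqrt(2))
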